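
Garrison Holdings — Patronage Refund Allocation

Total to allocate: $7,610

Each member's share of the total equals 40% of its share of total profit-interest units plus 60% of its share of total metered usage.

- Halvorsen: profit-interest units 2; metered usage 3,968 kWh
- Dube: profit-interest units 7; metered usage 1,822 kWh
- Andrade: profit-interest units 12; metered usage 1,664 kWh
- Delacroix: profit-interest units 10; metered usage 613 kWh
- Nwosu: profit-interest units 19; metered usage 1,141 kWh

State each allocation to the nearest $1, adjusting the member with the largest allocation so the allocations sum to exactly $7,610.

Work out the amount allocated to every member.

Halvorsen: $2,088 | Dube: $1,330 | Andrade: $1,556 | Delacroix: $913 | Nwosu: $1,723

Profit-interest units total 50; metered usage total 9,208.
Composite weights (40% profit-interest units + 60% metered usage): Halvorsen 0.2746; Dube 0.1747; Andrade 0.2044; Delacroix 0.1199; Nwosu 0.2263.
Unrounded shares: Halvorsen 2,089.38; Dube 1,329.64; Andrade 1,555.69; Delacroix 912.77; Nwosu 1,722.51.
Rounded to nearest $1: Halvorsen $2,089; Dube $1,330; Andrade $1,556; Delacroix $913; Nwosu $1,723. Sum = $7,611.
Difference $7,610 − $7,611 = −$1 applied to largest allocation (Halvorsen): Halvorsen becomes $2,088.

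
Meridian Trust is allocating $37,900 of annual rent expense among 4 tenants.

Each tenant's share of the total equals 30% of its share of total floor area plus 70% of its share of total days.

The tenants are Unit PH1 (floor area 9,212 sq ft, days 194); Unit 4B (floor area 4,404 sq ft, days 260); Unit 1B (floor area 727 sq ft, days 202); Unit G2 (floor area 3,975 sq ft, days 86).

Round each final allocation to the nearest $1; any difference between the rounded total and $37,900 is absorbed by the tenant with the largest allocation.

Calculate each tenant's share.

Totals — floor area 18,318, days 742.
Composite weights (30% floor area + 70% days): Unit PH1 0.3339; Unit 4B 0.3174; Unit 1B 0.2025; Unit G2 0.1462.
Pro-rata amounts: Unit PH1 12,654.31; Unit 4B 12,029.79; Unit 1B 7,673.70; Unit G2 5,542.19.
Rounded to nearest $1: Unit PH1 $12,654; Unit 4B $12,030; Unit 1B $7,674; Unit G2 $5,542. Sum = $37,900.
No rounding difference to absorb.

Unit PH1: $12,654; Unit 4B: $12,030; Unit 1B: $7,674; Unit G2: $5,542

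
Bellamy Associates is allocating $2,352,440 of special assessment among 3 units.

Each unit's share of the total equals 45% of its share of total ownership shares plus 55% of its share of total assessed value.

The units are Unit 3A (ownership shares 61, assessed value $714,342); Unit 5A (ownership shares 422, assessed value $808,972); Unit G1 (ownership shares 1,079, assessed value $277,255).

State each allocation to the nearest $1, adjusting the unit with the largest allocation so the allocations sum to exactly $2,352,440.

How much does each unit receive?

Ownership shares total 1,562; assessed value total 1,800,569.
Composite weights (45% ownership shares + 55% assessed value): Unit 3A 0.2358; Unit 5A 0.3687; Unit G1 0.3955.
Raw shares: Unit 3A 554,648.46; Unit 5A 867,303.88; Unit G1 930,487.66.
After rounding ($1): Unit 3A $554,648; Unit 5A $867,304; Unit G1 $930,488. Sum = $2,352,440.
Sum already equals the total — no adjustment.

Unit 3A: $554,648 · Unit 5A: $867,304 · Unit G1: $930,488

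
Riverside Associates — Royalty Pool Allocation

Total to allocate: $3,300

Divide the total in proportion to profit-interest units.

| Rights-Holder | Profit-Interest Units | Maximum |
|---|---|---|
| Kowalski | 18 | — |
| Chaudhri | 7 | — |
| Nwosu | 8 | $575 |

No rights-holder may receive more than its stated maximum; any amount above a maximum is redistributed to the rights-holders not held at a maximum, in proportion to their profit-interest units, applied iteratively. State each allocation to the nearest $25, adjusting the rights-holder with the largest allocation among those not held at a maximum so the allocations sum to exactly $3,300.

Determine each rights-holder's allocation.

Sum of profit-interest units: 33.
Proportional shares (ignoring caps): Kowalski 1,800.00; Chaudhri 700.00; Nwosu 800.00.
Cap binds for Nwosu ($575); balance $2,725 reallocated over remaining profit-interest units 25.
Redistributed shares: Kowalski 1,962.00 → $1,950; Chaudhri 763.00 → $775.

Kowalski: $1,950 · Chaudhri: $775 · Nwosu: $575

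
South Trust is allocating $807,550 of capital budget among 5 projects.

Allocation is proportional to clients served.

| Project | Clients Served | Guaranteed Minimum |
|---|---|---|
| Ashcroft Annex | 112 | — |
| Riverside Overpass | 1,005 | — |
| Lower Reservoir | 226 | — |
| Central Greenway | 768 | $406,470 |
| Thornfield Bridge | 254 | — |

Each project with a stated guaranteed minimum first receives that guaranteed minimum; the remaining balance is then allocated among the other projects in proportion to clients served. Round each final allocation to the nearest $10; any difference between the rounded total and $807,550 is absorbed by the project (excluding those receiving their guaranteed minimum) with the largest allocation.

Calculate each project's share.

Ashcroft Annex: $28,130 | Riverside Overpass: $252,400 | Lower Reservoir: $56,760 | Central Greenway: $406,470 | Thornfield Bridge: $63,790

Minimums first: Central Greenway $406,470. Balance $401,080.
Balance split over remaining clients served 1,597: Ashcroft Annex 28,128.34 → $28,130; Riverside Overpass 252,401.63 → $252,400; Lower Reservoir 56,758.97 → $56,760; Thornfield Bridge 63,791.06 → $63,790.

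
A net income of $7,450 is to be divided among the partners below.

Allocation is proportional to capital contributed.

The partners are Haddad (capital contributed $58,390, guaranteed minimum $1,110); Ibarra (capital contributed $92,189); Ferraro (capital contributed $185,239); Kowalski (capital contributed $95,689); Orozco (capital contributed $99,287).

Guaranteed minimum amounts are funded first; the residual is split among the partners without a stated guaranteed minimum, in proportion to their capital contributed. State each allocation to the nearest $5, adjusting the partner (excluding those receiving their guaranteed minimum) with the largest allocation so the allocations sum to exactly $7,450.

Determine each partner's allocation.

Guaranteed amounts: Haddad $1,110. Remaining pool $6,340.
Remaining pool split over remaining capital contributed 472,404: Ibarra 1,237.24 → $1,235; Ferraro 2,486.04 → $2,485; Kowalski 1,284.21 → $1,285; Orozco 1,332.503 → $1,335.

Haddad: $1,110 · Ibarra: $1,235 · Ferraro: $2,485 · Kowalski: $1,285 · Orozco: $1,335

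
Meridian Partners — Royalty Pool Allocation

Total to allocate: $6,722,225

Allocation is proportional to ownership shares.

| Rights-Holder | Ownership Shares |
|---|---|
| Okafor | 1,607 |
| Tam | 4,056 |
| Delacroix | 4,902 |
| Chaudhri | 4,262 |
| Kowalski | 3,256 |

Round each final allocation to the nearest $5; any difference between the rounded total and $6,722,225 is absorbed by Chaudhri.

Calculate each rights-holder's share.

Sum of ownership shares: 18,083.
Raw shares: Okafor 1,607/18,083 × $6,722,225 = 597,390.67; Tam 4,056/18,083 × $6,722,225 = 1,507,788.79; Delacroix 4,902/18,083 × $6,722,225 = 1,822,283.19; Chaudhri 4,262/18,083 × $6,722,225 = 1,584,367.80; Kowalski 3,256/18,083 × $6,722,225 = 1,210,394.55.
After rounding ($5): Okafor $597,390; Tam $1,507,790; Delacroix $1,822,285; Chaudhri $1,584,370; Kowalski $1,210,395. Sum = $6,722,230.
Difference $6,722,225 − $6,722,230 = −$5 applied to Chaudhri: Chaudhri becomes $1,584,365.

Okafor: $597,390 | Tam: $1,507,790 | Delacroix: $1,822,285 | Chaudhri: $1,584,365 | Kowalski: $1,210,395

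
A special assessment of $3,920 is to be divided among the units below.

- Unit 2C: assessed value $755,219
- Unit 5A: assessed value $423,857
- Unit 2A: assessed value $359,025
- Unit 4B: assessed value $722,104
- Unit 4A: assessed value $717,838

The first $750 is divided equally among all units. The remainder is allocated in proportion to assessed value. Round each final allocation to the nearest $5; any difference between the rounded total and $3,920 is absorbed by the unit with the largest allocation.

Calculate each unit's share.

Unit 2C: $955 · Unit 5A: $600 · Unit 2A: $530 · Unit 4B: $920 · Unit 4A: $915

$750 shared equally gives $150 per unit.
Remainder $3,170 by assessed value (total 2,978,043): Unit 2C 803.90 → $805; Unit 5A 451.18 → $450; Unit 2A 382.17 → $380; Unit 4B 768.65 → $770; Unit 4A 764.11 → $765.
Totals: Unit 2C $150 + $805 = $955; Unit 5A $150 + $450 = $600; Unit 2A $150 + $380 = $530; Unit 4B $150 + $770 = $920; Unit 4A $150 + $765 = $915.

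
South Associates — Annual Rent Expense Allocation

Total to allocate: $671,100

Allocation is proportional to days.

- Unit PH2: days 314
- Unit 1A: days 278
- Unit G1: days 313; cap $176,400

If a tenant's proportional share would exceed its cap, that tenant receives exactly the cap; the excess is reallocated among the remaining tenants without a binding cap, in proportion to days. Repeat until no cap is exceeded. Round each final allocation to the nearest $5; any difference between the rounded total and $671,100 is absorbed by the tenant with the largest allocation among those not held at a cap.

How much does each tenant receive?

Unit PH2: $262,390 · Unit 1A: $232,310 · Unit G1: $176,400

Combined days = 905.
Unconstrained shares: Unit PH2 232,845.75; Unit 1A 206,150.06; Unit G1 232,104.20.
Capped: Unit G1 ($176,400); residual $494,700 reallocated over remaining days 592.
Shares after redistribution: Unit PH2 262,391.55 → $262,390; Unit 1A 232,308.45 → $232,310.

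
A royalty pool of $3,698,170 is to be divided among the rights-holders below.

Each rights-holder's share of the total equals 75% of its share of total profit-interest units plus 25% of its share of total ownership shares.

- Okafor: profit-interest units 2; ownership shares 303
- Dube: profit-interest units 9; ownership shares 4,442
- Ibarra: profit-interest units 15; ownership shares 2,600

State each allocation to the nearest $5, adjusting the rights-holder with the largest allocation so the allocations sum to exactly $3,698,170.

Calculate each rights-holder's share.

Totals — profit-interest units 26, ownership shares 7,345.
Combined weights (75% profit-interest units + 25% ownership shares): Okafor 0.0680; Dube 0.4108; Ibarra 0.5212.
Pro-rata amounts: Okafor 251,495.70; Dube 1,519,232.91; Ibarra 1,927,441.39.
At nearest $5: Okafor $251,495; Dube $1,519,235; Ibarra $1,927,440. Sum = $3,698,170.
No rounding difference to absorb.

Okafor: $251,495 · Dube: $1,519,235 · Ibarra: $1,927,440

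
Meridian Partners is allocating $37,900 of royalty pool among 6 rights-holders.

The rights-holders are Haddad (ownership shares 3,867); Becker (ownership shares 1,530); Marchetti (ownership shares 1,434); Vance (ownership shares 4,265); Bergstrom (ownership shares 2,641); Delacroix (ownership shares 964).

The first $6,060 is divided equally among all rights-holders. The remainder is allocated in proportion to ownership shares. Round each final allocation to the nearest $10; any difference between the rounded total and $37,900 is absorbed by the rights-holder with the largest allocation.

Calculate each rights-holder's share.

$6,060 shared equally gives $1,010 per rights-holder.
Remainder $31,840 by ownership shares (total 14,701): Haddad 8,375.30 → $8,380; Becker 3,313.73 → $3,310; Marchetti 3,105.81 → $3,110; Vance 9,237.30 → $9,240; Bergstrom 5,719.98 → $5,720; Delacroix 2,087.87 → $2,090.
Rounding difference −$10 on remainder applied to Vance.
Totals: Haddad $1,010 + $8,380 = $9,390; Becker $1,010 + $3,310 = $4,320; Marchetti $1,010 + $3,110 = $4,120; Vance $1,010 + $9,230 = $10,240; Bergstrom $1,010 + $5,720 = $6,730; Delacroix $1,010 + $2,090 = $3,100.

Haddad: $9,390 | Becker: $4,320 | Marchetti: $4,120 | Vance: $10,240 | Bergstrom: $6,730 | Delacroix: $3,100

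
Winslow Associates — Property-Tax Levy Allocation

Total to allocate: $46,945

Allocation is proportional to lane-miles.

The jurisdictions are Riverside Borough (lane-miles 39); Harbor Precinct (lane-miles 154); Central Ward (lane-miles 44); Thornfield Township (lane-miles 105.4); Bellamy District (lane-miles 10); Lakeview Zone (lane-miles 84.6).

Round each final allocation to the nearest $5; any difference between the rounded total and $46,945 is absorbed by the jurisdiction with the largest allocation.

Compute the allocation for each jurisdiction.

Riverside Borough: $4,190; Harbor Precinct: $16,540; Central Ward: $4,725; Thornfield Township: $11,325; Bellamy District: $1,075; Lakeview Zone: $9,090

Sum of lane-miles: 437.
Pro-rata amounts: Riverside Borough 39/437 × $46,945 = 4,189.60; Harbor Precinct 154/437 × $46,945 = 16,543.55; Central Ward 44/437 × $46,945 = 4,726.73; Thornfield Township 105.4/437 × $46,945 = 11,322.66; Bellamy District 10/437 × $46,945 = 1,074.26; Lakeview Zone 84.6/437 × $46,945 = 9,088.21.
After rounding ($5): Riverside Borough $4,190; Harbor Precinct $16,545; Central Ward $4,725; Thornfield Township $11,325; Bellamy District $1,075; Lakeview Zone $9,090. Sum = $46,950.
Difference $46,945 − $46,950 = −$5 applied to largest allocation (Harbor Precinct): Harbor Precinct becomes $16,540.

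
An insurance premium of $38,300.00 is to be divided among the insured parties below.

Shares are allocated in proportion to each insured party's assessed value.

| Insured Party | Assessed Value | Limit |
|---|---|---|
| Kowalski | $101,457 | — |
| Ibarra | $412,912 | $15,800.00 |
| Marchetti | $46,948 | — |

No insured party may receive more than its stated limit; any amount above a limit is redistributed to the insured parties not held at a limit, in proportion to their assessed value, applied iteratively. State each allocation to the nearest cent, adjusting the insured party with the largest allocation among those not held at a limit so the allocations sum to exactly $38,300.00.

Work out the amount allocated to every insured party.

Combined assessed value = 561,317.
Unconstrained shares: Kowalski 6,922.6535; Ibarra 28,173.9723; Marchetti 3,203.3742.
Cap binds for Ibarra ($15,800.00); balance $22,500.00 reallocated over remaining assessed value 148,405.
Redistributed shares: Kowalski 15,382.1131 → $15,382.11; Marchetti 7,117.8869 → $7,117.89.

Kowalski: $15,382.11 | Ibarra: $15,800.00 | Marchetti: $7,117.89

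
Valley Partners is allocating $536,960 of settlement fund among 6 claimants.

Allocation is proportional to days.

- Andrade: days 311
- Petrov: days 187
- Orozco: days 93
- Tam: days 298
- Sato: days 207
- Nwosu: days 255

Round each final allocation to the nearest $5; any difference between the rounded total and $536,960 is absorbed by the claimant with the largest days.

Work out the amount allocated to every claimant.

Combined days = 311 + 187 + 93 + 298 + 207 + 255 = 1,351.
Unrounded shares: Andrade 123,608.11; Petrov 74,323.85; Orozco 36,963.20; Tam 118,441.21; Sato 82,272.92; Nwosu 101,350.70.
Rounded to nearest $5: Andrade $123,610; Petrov $74,325; Orozco $36,965; Tam $118,440; Sato $82,275; Nwosu $101,350. Sum = $536,965.
Difference $536,960 − $536,965 = −$5 applied to largest days (Andrade): Andrade becomes $123,605.

Andrade: $123,605 · Petrov: $74,325 · Orozco: $36,965 · Tam: $118,440 · Sato: $82,275 · Nwosu: $101,350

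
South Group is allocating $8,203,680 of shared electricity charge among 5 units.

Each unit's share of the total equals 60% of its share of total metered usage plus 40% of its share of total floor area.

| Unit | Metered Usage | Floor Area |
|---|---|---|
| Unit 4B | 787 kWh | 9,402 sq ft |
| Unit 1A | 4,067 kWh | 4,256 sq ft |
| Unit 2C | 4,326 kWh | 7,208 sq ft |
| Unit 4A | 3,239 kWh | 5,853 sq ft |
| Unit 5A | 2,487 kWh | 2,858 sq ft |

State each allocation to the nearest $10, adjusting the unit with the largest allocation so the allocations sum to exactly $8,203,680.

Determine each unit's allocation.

Totals — metered usage 14,906, floor area 29,577.
Combined weights (60% metered usage + 40% floor area): Unit 4B 0.1588; Unit 1A 0.2213; Unit 2C 0.2716; Unit 4A 0.2095; Unit 5A 0.1388.
Pro-rata amounts: Unit 4B 1,303,001.77; Unit 1A 1,815,180.10; Unit 2C 2,228,220.99; Unit 4A 1,718,942.75; Unit 5A 1,138,334.39.
Rounded to nearest $10: Unit 4B $1,303,000; Unit 1A $1,815,180; Unit 2C $2,228,220; Unit 4A $1,718,940; Unit 5A $1,138,330. Sum = $8,203,670.
Difference $8,203,680 − $8,203,670 = +$10 applied to largest allocation (Unit 2C): Unit 2C becomes $2,228,230.

Unit 4B: $1,303,000 · Unit 1A: $1,815,180 · Unit 2C: $2,228,230 · Unit 4A: $1,718,940 · Unit 5A: $1,138,330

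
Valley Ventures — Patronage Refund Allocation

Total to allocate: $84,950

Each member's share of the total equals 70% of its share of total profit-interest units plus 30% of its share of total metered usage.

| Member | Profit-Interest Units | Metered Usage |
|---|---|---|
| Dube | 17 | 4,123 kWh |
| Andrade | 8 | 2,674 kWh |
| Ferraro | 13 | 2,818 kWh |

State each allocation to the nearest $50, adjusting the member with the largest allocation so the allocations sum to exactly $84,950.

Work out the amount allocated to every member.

Profit-interest units total 38; metered usage total 9,615.
Combined weights (70% profit-interest units + 30% metered usage): Dube 0.4418; Andrade 0.2308; Ferraro 0.3274.
Pro-rata amounts: Dube 37,530.96; Andrade 19,606.51; Ferraro 27,812.53.
Rounded to nearest $50: Dube $37,550; Andrade $19,600; Ferraro $27,800. Sum = $84,950.
Rounded total matches; no reconciliation needed.

Dube: $37,550 · Andrade: $19,600 · Ferraro: $27,800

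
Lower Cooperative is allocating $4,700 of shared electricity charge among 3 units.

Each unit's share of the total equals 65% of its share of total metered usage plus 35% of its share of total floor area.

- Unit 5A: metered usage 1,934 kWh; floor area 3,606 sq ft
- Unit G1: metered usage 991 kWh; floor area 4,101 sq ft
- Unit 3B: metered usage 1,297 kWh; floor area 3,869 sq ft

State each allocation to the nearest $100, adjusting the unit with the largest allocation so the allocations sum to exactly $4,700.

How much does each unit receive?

Unit 5A: $1,900; Unit G1: $1,300; Unit 3B: $1,500

Totals — metered usage 4,222, floor area 11,576.
Blended shares (65% metered usage + 35% floor area): Unit 5A 0.4068; Unit G1 0.2766; Unit 3B 0.3167.
Pro-rata amounts: Unit 5A 1,911.85; Unit G1 1,299.85; Unit 3B 1,488.30.
At nearest $100: Unit 5A $1,900; Unit G1 $1,300; Unit 3B $1,500. Sum = $4,700.
No rounding difference to absorb.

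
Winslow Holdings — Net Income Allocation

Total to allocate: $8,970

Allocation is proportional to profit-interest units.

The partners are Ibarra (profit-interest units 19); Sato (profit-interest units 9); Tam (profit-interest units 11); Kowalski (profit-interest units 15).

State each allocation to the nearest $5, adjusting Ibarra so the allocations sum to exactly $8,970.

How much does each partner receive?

Ibarra: $3,160; Sato: $1,495; Tam: $1,825; Kowalski: $2,490

Total profit-interest units = 54.
Unrounded shares: Ibarra 19/54 × $8,970 = 3,156.11; Sato 9/54 × $8,970 = 1,495.00; Tam 11/54 × $8,970 = 1,827.22; Kowalski 15/54 × $8,970 = 2,491.67.
After rounding ($5): Ibarra $3,155; Sato $1,495; Tam $1,825; Kowalski $2,490. Sum = $8,965.
Difference $8,970 − $8,965 = +$5 applied to Ibarra: Ibarra becomes $3,160.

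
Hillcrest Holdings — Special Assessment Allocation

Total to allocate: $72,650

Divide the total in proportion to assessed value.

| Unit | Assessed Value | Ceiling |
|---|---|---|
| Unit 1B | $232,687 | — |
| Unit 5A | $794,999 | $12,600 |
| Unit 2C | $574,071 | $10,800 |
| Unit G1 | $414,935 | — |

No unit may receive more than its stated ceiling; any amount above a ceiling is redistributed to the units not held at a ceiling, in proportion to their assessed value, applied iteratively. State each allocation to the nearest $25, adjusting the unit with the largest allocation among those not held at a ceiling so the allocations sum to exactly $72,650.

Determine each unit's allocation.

Sum of assessed value: 2,016,692.
Proportional shares (ignoring caps): Unit 1B 8,382.40; Unit 5A 28,639.31; Unit 2C 20,680.53; Unit G1 14,947.76.
Held at cap: Unit 5A ($12,600), Unit 2C ($10,800); remaining pool $49,250 reallocated over remaining assessed value 647,622.
Shares after redistribution: Unit 1B 17,695.25 → $17,700; Unit G1 31,554.75 → $31,550.

Unit 1B: $17,700 | Unit 5A: $12,600 | Unit 2C: $10,800 | Unit G1: $31,550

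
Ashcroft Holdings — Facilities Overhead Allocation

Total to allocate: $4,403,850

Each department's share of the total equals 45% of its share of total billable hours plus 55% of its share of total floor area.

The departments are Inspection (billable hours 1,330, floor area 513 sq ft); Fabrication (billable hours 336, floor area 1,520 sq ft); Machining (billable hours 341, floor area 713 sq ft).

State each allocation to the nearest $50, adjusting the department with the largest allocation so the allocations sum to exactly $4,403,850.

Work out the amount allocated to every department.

Inspection: $1,765,750 · Fabrication: $1,672,500 · Machining: $965,600

Totals — billable hours 2,007, floor area 2,746.
Composite weights (45% billable hours + 55% floor area): Inspection 0.4010; Fabrication 0.3798; Machining 0.2193.
Proportional shares: Inspection 1,765,748.90; Fabrication 1,672,490.40; Machining 965,610.70.
After rounding ($50): Inspection $1,765,750; Fabrication $1,672,500; Machining $965,600. Sum = $4,403,850.
No rounding difference to absorb.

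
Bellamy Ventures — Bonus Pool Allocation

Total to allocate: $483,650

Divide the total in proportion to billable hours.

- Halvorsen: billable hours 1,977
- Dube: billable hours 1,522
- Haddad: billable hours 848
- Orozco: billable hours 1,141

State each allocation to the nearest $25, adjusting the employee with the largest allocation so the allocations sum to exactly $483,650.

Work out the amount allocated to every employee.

Halvorsen: $174,250 · Dube: $134,125 · Haddad: $74,725 · Orozco: $100,550

Sum of billable hours: 5,488.
Raw shares: Halvorsen 1,977/5,488 × $483,650 = 174,230.33; Dube 1,522/5,488 × $483,650 = 134,131.80; Haddad 848/5,488 × $483,650 = 74,733.09; Orozco 1,141/5,488 × $483,650 = 100,554.78.
After rounding ($25): Halvorsen $174,225; Dube $134,125; Haddad $74,725; Orozco $100,550. Sum = $483,625.
Difference $483,650 − $483,625 = +$25 applied to largest allocation (Halvorsen): Halvorsen becomes $174,250.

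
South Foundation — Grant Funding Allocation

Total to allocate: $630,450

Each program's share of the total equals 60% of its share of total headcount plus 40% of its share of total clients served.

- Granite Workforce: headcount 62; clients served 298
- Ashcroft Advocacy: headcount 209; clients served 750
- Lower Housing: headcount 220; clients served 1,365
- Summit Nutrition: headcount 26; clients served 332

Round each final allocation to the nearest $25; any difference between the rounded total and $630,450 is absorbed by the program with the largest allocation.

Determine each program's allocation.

Headcount total 517; clients served total 2,745.
Blended shares (60% headcount + 40% clients served): Granite Workforce 0.1154; Ashcroft Advocacy 0.3518; Lower Housing 0.4542; Summit Nutrition 0.0786.
Proportional shares: Granite Workforce 72,740.05; Ashcroft Advocacy 221,819.30; Lower Housing 286,366.94; Summit Nutrition 49,523.71.
At nearest $25: Granite Workforce $72,750; Ashcroft Advocacy $221,825; Lower Housing $286,375; Summit Nutrition $49,525. Sum = $630,475.
Difference $630,450 − $630,475 = −$25 applied to largest allocation (Lower Housing): Lower Housing becomes $286,350.

Granite Workforce: $72,750 · Ashcroft Advocacy: $221,825 · Lower Housing: $286,350 · Summit Nutrition: $49,525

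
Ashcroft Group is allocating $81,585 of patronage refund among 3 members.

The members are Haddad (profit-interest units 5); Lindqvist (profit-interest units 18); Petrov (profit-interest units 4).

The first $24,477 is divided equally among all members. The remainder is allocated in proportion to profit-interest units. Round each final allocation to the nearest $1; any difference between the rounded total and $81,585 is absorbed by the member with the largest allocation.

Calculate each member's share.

$24,477 shared equally gives $8,159 per member.
Remainder $57,108 by profit-interest units (total 27): Haddad 10,575.56 → $10,576; Lindqvist 38,072.00 → $38,072; Petrov 8,460.44 → $8,460.
Totals: Haddad $8,159 + $10,576 = $18,735; Lindqvist $8,159 + $38,072 = $46,231; Petrov $8,159 + $8,460 = $16,619.

Haddad: $18,735 | Lindqvist: $46,231 | Petrov: $16,619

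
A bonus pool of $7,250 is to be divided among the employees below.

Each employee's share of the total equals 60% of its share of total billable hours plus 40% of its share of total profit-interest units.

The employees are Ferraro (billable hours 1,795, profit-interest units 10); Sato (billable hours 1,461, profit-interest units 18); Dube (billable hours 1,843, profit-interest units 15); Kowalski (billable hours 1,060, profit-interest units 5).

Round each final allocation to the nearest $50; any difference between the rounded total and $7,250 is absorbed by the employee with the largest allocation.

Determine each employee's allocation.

Totals — billable hours 6,159, profit-interest units 48.
Composite weights (60% billable hours + 40% profit-interest units): Ferraro 0.2582; Sato 0.2923; Dube 0.3045; Kowalski 0.1449.
Proportional shares: Ferraro 1,871.95; Sato 2,119.38; Dube 2,207.93; Kowalski 1,050.74.
After rounding ($50): Ferraro $1,850; Sato $2,100; Dube $2,200; Kowalski $1,050. Sum = $7,200.
Difference $7,250 − $7,200 = +$50 applied to largest allocation (Dube): Dube becomes $2,250.

Ferraro: $1,850 · Sato: $2,100 · Dube: $2,250 · Kowalski: $1,050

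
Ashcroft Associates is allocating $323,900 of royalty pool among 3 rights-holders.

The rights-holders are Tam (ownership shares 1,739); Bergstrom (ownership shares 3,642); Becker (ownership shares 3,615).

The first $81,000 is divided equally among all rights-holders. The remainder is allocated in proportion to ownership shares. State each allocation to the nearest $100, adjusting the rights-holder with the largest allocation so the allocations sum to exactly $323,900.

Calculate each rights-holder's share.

Equal tier: $81,000 ÷ 3 = $27,000 apiece.
Remainder $242,900 by ownership shares (total 8,996): Tam 46,954.55 → $47,000; Bergstrom 98,337.24 → $98,300; Becker 97,608.21 → $97,600.
Totals: Tam $27,000 + $47,000 = $74,000; Bergstrom $27,000 + $98,300 = $125,300; Becker $27,000 + $97,600 = $124,600.

Tam: $74,000; Bergstrom: $125,300; Becker: $124,600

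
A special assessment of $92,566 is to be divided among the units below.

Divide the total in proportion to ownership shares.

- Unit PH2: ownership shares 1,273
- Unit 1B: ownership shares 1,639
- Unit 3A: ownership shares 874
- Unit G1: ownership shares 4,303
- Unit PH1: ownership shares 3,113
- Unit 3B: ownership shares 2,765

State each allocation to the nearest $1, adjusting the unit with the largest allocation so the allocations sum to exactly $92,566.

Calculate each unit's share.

Unit PH2: $8,437; Unit 1B: $10,862; Unit 3A: $5,792; Unit G1: $28,519; Unit PH1: $20,631; Unit 3B: $18,325

Sum of ownership shares: 13,967.
Unrounded shares: Unit PH2 1,273/13,967 × $92,566 = 8,436.78; Unit 1B 1,639/13,967 × $92,566 = 10,862.44; Unit 3A 874/13,967 × $92,566 = 5,792.42; Unit G1 4,303/13,967 × $92,566 = 28,518.04; Unit PH1 3,113/13,967 × $92,566 = 20,631.34; Unit 3B 2,765/13,967 × $92,566 = 18,324.98.
At nearest $1: Unit PH2 $8,437; Unit 1B $10,862; Unit 3A $5,792; Unit G1 $28,518; Unit PH1 $20,631; Unit 3B $18,325. Sum = $92,565.
Difference $92,566 − $92,565 = +$1 applied to largest allocation (Unit G1): Unit G1 becomes $28,519.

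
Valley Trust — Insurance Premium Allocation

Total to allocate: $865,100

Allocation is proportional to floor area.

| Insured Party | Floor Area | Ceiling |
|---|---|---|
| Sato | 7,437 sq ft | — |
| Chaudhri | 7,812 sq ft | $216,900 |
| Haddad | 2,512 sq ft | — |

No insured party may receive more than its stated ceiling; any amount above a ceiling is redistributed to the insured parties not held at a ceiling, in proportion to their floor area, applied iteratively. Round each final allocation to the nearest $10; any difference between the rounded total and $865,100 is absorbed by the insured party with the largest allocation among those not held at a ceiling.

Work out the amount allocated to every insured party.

Combined floor area = 17,761.
Proportional shares (ignoring caps): Sato 362,240.23; Chaudhri 380,505.67; Haddad 122,354.10.
Cap binds for Chaudhri ($216,900); residual $648,200 reallocated over remaining floor area 9,949.
Shares after redistribution: Sato 484,537.48 → $484,540; Haddad 163,662.52 → $163,660.

Sato: $484,540 · Chaudhri: $216,900 · Haddad: $163,660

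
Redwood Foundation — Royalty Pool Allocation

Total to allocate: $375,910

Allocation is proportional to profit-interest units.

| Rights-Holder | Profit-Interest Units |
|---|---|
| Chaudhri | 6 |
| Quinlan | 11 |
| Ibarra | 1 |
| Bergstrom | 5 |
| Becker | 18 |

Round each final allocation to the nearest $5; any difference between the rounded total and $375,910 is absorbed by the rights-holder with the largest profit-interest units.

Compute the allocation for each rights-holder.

Profit-interest units total: 6 + 11 + 1 + 5 + 18 = 41.
Proportional shares: Chaudhri 55,011.22; Quinlan 100,853.90; Ibarra 9,168.54; Bergstrom 45,842.68; Becker 165,033.66.
After rounding ($5): Chaudhri $55,010; Quinlan $100,855; Ibarra $9,170; Bergstrom $45,845; Becker $165,035. Sum = $375,915.
Difference $375,910 − $375,915 = −$5 applied to largest profit-interest units (Becker): Becker becomes $165,030.

Chaudhri: $55,010; Quinlan: $100,855; Ibarra: $9,170; Bergstrom: $45,845; Becker: $165,030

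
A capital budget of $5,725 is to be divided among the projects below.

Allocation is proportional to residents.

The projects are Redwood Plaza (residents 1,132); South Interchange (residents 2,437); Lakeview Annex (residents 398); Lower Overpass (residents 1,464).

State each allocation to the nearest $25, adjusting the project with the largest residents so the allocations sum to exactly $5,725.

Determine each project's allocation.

Redwood Plaza: $1,200 · South Interchange: $2,550 · Lakeview Annex: $425 · Lower Overpass: $1,550

Total residents = 5,431.
Unrounded shares: Redwood Plaza 1,132/5,431 × $5,725 = 1,193.28; South Interchange 2,437/5,431 × $5,725 = 2,568.92; Lakeview Annex 398/5,431 × $5,725 = 419.55; Lower Overpass 1,464/5,431 × $5,725 = 1,543.25.
Rounded to nearest $25: Redwood Plaza $1,200; South Interchange $2,575; Lakeview Annex $425; Lower Overpass $1,550. Sum = $5,750.
Difference $5,725 − $5,750 = −$25 applied to largest residents (South Interchange): South Interchange becomes $2,550.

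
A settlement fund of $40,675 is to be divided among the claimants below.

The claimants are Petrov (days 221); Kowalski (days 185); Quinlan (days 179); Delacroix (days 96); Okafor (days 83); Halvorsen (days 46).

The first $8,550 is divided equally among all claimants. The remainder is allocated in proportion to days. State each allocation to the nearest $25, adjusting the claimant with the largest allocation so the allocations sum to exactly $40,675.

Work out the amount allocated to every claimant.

Petrov: $10,200 | Kowalski: $8,750 | Quinlan: $8,525 | Delacroix: $5,225 | Okafor: $4,725 | Halvorsen: $3,250

$8,550 shared equally gives $1,425 per claimant.
Remainder $32,125 by days (total 810): Petrov 8,764.97 → $8,775; Kowalski 7,337.19 → $7,325; Quinlan 7,099.23 → $7,100; Delacroix 3,807.41 → $3,800; Okafor 3,291.82 → $3,300; Halvorsen 1,824.38 → $1,825.
Totals: Petrov $1,425 + $8,775 = $10,200; Kowalski $1,425 + $7,325 = $8,750; Quinlan $1,425 + $7,100 = $8,525; Delacroix $1,425 + $3,800 = $5,225; Okafor $1,425 + $3,300 = $4,725; Halvorsen $1,425 + $1,825 = $3,250.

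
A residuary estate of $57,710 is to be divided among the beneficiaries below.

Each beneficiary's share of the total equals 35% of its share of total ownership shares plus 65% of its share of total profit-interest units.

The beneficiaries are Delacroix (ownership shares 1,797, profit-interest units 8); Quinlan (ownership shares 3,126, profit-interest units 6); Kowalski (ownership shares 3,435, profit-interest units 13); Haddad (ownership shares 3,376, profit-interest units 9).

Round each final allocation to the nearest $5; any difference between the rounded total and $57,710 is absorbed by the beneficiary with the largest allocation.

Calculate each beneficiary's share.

Totals — ownership shares 11,734, profit-interest units 36.
Combined weights (35% ownership shares + 65% profit-interest units): Delacroix 0.1980; Quinlan 0.2016; Kowalski 0.3372; Haddad 0.2632.
Unrounded shares: Delacroix 11,429.18; Quinlan 11,632.90; Kowalski 19,458.71; Haddad 15,189.20.
After rounding ($5): Delacroix $11,430; Quinlan $11,635; Kowalski $19,460; Haddad $15,190. Sum = $57,715.
Difference $57,710 − $57,715 = −$5 applied to largest allocation (Kowalski): Kowalski becomes $19,455.

Delacroix: $11,430; Quinlan: $11,635; Kowalski: $19,455; Haddad: $15,190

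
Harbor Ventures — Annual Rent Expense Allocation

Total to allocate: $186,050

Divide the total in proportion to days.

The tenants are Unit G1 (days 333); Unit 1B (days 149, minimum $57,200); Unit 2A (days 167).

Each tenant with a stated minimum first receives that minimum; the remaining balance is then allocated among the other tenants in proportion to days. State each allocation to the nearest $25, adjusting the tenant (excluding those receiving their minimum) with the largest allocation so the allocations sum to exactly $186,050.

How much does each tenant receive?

Guaranteed amounts: Unit 1B $57,200. Remaining pool $128,850.
Remaining pool split over remaining days 500: Unit G1 85,814.10 → $85,825; Unit 2A 43,035.90 → $43,025.

Unit G1: $85,825; Unit 1B: $57,200; Unit 2A: $43,025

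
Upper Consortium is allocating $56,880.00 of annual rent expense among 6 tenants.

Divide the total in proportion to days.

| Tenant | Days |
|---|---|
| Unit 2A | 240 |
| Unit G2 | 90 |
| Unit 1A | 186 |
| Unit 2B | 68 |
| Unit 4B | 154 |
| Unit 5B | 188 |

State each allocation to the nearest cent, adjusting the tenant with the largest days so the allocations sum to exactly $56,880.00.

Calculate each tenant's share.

Unit 2A: $14,742.13; Unit G2: $5,528.29; Unit 1A: $11,425.14; Unit 2B: $4,176.93; Unit 4B: $9,459.52; Unit 5B: $11,547.99

Total days = 240 + 90 + 186 + 68 + 154 + 188 = 926.
Raw shares: Unit 2A 14,742.1166; Unit G2 5,528.2937; Unit 1A 11,425.1404; Unit 2B 4,176.9330; Unit 4B 9,459.5248; Unit 5B 11,547.9914.
After rounding (cent): Unit 2A $14,742.12; Unit G2 $5,528.29; Unit 1A $11,425.14; Unit 2B $4,176.93; Unit 4B $9,459.52; Unit 5B $11,547.99. Sum = $56,879.99.
Difference $56,880.00 − $56,879.99 = +$0.01 applied to largest days (Unit 2A): Unit 2A becomes $14,742.13.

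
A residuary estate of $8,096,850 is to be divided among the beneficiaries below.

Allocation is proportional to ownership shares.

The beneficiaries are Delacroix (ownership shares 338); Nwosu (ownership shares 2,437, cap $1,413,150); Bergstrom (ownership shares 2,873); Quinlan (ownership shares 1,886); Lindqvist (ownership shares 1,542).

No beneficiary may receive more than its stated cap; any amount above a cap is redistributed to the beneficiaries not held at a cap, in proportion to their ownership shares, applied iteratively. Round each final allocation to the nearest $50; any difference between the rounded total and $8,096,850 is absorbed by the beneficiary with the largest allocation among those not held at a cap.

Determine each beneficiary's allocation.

Ownership shares total: 9,076.
Pro-rata shares before constraints: Delacroix 301,535.40; Nwosu 2,174,088.08; Bergstrom 2,563,050.91; Quinlan 1,682,531.85; Lindqvist 1,375,643.75.
Held at cap: Nwosu ($1,413,150); remaining pool $6,683,700 reallocated over remaining ownership shares 6,639.
Redistributed shares: Delacroix 340,275.73 → $340,300; Bergstrom 2,892,343.74 → $2,892,350; Quinlan 1,898,698.33 → $1,898,700; Lindqvist 1,552,382.20 → $1,552,400.
Rounding difference −$50 applied to Bergstrom → $2,892,300.

Delacroix: $340,300 | Nwosu: $1,413,150 | Bergstrom: $2,892,300 | Quinlan: $1,898,700 | Lindqvist: $1,552,400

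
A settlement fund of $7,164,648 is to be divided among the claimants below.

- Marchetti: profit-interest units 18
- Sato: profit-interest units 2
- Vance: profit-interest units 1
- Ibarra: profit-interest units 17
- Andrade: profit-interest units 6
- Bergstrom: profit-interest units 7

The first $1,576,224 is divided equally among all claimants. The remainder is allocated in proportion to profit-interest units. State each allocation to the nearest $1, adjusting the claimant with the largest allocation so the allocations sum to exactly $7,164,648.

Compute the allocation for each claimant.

Equal tier: $1,576,224 ÷ 6 = $262,704 apiece.
Remainder $5,588,424 by profit-interest units (total 51): Marchetti 1,972,384.94 → $1,972,385; Sato 219,153.88 → $219,154; Vance 109,576.94 → $109,577; Ibarra 1,862,808.00 → $1,862,808; Andrade 657,461.65 → $657,462; Bergstrom 767,038.59 → $767,039.
Rounding difference −$1 on remainder applied to Marchetti.
Totals: Marchetti $262,704 + $1,972,384 = $2,235,088; Sato $262,704 + $219,154 = $481,858; Vance $262,704 + $109,577 = $372,281; Ibarra $262,704 + $1,862,808 = $2,125,512; Andrade $262,704 + $657,462 = $920,166; Bergstrom $262,704 + $767,039 = $1,029,743.

Marchetti: $2,235,088 | Sato: $481,858 | Vance: $372,281 | Ibarra: $2,125,512 | Andrade: $920,166 | Bergstrom: $1,029,743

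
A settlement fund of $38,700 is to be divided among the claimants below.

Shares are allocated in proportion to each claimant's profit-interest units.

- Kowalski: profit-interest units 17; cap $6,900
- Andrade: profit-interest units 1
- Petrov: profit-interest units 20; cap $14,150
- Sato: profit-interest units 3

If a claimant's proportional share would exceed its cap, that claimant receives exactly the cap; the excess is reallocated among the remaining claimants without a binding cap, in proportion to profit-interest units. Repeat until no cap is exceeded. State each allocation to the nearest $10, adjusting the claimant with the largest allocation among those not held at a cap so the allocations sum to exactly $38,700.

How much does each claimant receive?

Kowalski: $6,900 · Andrade: $4,410 · Petrov: $14,150 · Sato: $13,240

Combined profit-interest units = 41.
Unconstrained shares: Kowalski 16,046.34; Andrade 943.90; Petrov 18,878.05; Sato 2,831.71.
Held at cap: Kowalski ($6,900), Petrov ($14,150); balance $17,650 reallocated over remaining profit-interest units 4.
Shares after redistribution: Andrade 4,412.50 → $4,410; Sato 13,237.50 → $13,240.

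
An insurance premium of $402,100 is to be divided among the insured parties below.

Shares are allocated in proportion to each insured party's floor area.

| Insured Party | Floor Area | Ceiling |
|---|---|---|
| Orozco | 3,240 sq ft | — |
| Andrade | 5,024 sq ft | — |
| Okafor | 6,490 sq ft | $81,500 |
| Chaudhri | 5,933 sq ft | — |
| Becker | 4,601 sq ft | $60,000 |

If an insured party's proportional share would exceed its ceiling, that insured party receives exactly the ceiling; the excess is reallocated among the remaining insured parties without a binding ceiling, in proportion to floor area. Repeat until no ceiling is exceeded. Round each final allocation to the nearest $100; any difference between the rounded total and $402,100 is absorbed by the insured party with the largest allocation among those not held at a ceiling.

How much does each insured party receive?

Orozco: $59,500; Andrade: $92,200; Okafor: $81,500; Chaudhri: $108,900; Becker: $60,000

Combined floor area = 25,288.
Unconstrained shares: Orozco 51,518.66; Andrade 79,885.73; Okafor 103,196.34; Chaudhri 94,339.58; Becker 73,159.68.
Cap binds for Okafor ($81,500), Becker ($60,000); remaining pool $260,600 reallocated over remaining floor area 14,197.
Shares after redistribution: Orozco 59,473.41 → $59,500; Andrade 92,220.50 → $92,200; Chaudhri 108,906.09 → $108,900.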